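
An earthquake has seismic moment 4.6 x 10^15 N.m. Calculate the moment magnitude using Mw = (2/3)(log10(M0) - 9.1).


log10(M0) = log10(4.6 x 10^15) = 15.6628
Mw = 2/3 * (15.6628 - 9.1)
= 2/3 * 6.5628
= 4.38

4.38


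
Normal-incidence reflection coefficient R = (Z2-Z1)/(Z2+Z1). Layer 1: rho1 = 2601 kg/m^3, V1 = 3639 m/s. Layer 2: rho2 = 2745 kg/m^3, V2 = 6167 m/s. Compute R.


Z1 = 2601 * 3639 = 9465039
Z2 = 2745 * 6167 = 16928415
R = (16928415 - 9465039) / (16928415 + 9465039) = 7463376 / 26393454 = 0.2828

0.2828


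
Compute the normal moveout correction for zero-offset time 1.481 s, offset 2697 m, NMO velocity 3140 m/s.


x/Vnmo = 2697/3140 = 0.858917
(x/Vnmo)^2 = 0.737739
t0^2 = 2.193361
sqrt(2.193361 + 0.737739) = 1.712045
dt = 1.712045 - 1.481 = 0.231045

0.231045


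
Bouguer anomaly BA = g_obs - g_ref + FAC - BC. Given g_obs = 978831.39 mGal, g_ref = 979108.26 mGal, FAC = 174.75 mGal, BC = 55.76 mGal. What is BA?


BA = g_obs - g_ref + FAC - BC
= 978831.39 - 979108.26 + 174.75 - 55.76
= -157.88 mGal

-157.88


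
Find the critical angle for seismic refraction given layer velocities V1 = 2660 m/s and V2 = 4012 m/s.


V1/V2 = 2660/4012 = 0.663011
theta_c = arcsin(0.663011) = 41.5299 degrees

41.5299


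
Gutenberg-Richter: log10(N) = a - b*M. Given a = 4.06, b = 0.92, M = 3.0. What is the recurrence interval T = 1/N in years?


log10(N) = 4.06 - 0.92*3.0 = 1.3
N = 10^1.3 = 19.952623
T = 1/N = 1/19.952623 = 0.0501 years

0.0501


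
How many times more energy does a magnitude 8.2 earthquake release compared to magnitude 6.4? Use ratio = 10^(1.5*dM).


M2 - M1 = 8.2 - 6.4 = 1.8
1.5 * 1.8 = 2.7
ratio = 10^2.7 = 501.19

501.19


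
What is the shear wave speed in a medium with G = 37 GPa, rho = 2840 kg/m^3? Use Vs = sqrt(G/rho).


Convert G to Pa: G = 37e9 Pa
Compute G/rho = 37e9 / 2840 = 13028169.0141
Vs = sqrt(13028169.0141) = 3609.46 m/s

3609.46


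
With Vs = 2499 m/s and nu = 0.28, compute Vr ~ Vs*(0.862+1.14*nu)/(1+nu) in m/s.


Numerator factor = 0.862 + 1.14*0.28 = 1.1812
Denominator = 1 + 0.28 = 1.28
Vr = 2499 * 1.1812 / 1.28 = 2306.11 m/s

2306.11


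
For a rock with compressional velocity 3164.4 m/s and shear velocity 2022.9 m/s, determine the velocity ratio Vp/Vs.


Vp/Vs = 3164.4 / 2022.9
= 1.5643

1.5643


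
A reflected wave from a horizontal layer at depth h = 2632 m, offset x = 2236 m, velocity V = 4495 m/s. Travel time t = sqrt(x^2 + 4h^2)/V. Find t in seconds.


x^2 + 4h^2 = 2236^2 + 4*2632^2 = 4999696 + 27709696 = 32709392
sqrt(32709392) = 5719.2125
t = 5719.2125 / 4495 = 1.2723 s

1.2723


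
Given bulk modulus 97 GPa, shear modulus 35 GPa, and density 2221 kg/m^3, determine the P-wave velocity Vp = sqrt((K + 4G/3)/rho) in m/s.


First compute the effective modulus:
K + 4G/3 = 97e9 + 4*35e9/3 = 143666666666.67 Pa
Then divide by density:
143666666666.67 / 2221 = 64685577.0674 Pa/(kg/m^3)
Take the square root:
Vp = sqrt(64685577.0674) = 8042.73 m/s

8042.73


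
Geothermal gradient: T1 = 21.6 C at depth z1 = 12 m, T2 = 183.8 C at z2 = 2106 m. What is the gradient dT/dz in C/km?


dT = 183.8 - 21.6 = 162.2 C
dz = 2106 - 12 = 2094 m
gradient = dT/dz * 1000 = 162.2/2094 * 1000 = 77.4594 C/km

77.4594


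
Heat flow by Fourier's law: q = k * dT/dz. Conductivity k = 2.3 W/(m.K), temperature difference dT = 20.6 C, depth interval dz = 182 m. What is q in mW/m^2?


q = k * dT / dz * 1000
= 2.3 * 20.6 / 182 * 1000
= 0.26033 * 1000
= 260.3297 mW/m^2

260.3297


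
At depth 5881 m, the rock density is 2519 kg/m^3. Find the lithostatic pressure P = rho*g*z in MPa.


P = rho * g * z / 1e6
= 2519 * 9.81 * 5881 / 1e6
= 145327684.59 / 1e6
= 145.3277 MPa

145.3277


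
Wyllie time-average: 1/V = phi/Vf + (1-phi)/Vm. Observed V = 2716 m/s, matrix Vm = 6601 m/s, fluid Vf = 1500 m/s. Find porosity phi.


1/V - 1/Vm = 1/2716 - 1/6601 = 0.0002167
1/Vf - 1/Vm = 1/1500 - 1/6601 = 0.00051517
phi = 0.0002167 / 0.00051517 = 0.4206

0.4206


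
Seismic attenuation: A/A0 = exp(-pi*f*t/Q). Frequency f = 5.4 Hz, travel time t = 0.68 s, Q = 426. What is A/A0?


pi*f*t/Q = pi*5.4*0.68/426 = 0.02708
A/A0 = exp(-0.02708) = 0.973284

0.973284


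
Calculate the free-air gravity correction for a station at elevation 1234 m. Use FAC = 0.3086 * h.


FAC = 0.3086 * h
= 0.3086 * 1234
= 380.8124 mGal

380.8124


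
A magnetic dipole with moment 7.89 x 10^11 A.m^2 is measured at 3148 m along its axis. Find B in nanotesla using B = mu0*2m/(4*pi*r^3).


m = 7.89 x 10^11 = 789000000000 A.m^2
2m = 1578000000000 A.m^2
r^3 = 3148^3 = 31196377792
B = (4pi*10^-7) * 1578000000000 / (4*pi * 31196377792) * 1e9
= 1982973.282946 / 392025245159.84 * 1e9
= 5058.2796 nT

5058.2796


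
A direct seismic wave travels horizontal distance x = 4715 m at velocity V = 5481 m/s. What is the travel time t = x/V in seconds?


t = x / V
= 4715 / 5481
= 0.8602 s

0.8602


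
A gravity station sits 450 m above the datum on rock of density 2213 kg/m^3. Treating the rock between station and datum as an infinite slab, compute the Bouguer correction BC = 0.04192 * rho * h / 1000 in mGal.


BC = 0.04192 * rho * h / 1000
= 0.04192 * 2213 * 450 / 1000
= 41.746 mGal

41.746


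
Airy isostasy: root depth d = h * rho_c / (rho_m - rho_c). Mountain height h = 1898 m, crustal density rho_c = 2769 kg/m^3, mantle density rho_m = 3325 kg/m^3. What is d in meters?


rho_m - rho_c = 3325 - 2769 = 556
d = 1898 * 2769 / 556
= 5255562 / 556
= 9452.45 m

9452.45


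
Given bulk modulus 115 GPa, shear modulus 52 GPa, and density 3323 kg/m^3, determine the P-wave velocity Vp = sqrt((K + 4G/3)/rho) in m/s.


First compute the effective modulus:
K + 4G/3 = 115e9 + 4*52e9/3 = 184333333333.33 Pa
Then divide by density:
184333333333.33 / 3323 = 55471963.0856 Pa/(kg/m^3)
Take the square root:
Vp = sqrt(55471963.0856) = 7447.95 m/s

7447.95


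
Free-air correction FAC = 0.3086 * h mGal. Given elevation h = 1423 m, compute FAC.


FAC = 0.3086 * h
= 0.3086 * 1423
= 439.1378 mGal

439.1378


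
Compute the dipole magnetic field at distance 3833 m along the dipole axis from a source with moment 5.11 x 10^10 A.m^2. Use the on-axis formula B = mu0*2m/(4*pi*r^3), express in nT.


m = 5.11 x 10^10 = 51100000000 A.m^2
2m = 102200000000 A.m^2
r^3 = 3833^3 = 56314010537
B = (4pi*10^-7) * 102200000000 / (4*pi * 56314010537) * 1e9
= 128428.307679 / 707662727188.87 * 1e9
= 181.4824 nT

181.4824


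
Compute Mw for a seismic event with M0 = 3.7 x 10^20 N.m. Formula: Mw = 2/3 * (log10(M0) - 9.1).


log10(M0) = log10(3.7 x 10^20) = 20.5682
Mw = 2/3 * (20.5682 - 9.1)
= 2/3 * 11.4682
= 7.65

7.65


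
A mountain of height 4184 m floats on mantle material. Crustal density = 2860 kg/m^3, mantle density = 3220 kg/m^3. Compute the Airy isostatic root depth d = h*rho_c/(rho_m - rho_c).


rho_m - rho_c = 3220 - 2860 = 360
d = 4184 * 2860 / 360
= 11966240 / 360
= 33239.56 m

33239.56


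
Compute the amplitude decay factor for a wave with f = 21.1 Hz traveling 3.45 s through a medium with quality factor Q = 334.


pi*f*t/Q = pi*21.1*3.45/334 = 0.684707
A/A0 = exp(-0.684707) = 0.504238

0.504238


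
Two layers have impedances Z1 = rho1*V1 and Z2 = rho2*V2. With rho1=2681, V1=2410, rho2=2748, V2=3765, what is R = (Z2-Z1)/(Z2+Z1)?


Z1 = 2681 * 2410 = 6461210
Z2 = 2748 * 3765 = 10346220
R = (10346220 - 6461210) / (10346220 + 6461210) = 3885010 / 16807430 = 0.2311

0.2311


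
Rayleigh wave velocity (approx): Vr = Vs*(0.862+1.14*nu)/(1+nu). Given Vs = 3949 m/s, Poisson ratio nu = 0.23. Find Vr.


Numerator factor = 0.862 + 1.14*0.23 = 1.1242
Denominator = 1 + 0.23 = 1.23
Vr = 3949 * 1.1242 / 1.23 = 3609.32 m/s

3609.32


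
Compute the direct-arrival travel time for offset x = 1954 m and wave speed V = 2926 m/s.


t = x / V
= 1954 / 2926
= 0.6678 s

0.6678


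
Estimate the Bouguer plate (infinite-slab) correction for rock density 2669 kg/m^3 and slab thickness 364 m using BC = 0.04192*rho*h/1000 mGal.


BC = 0.04192 * rho * h / 1000
= 0.04192 * 2669 * 364 / 1000
= 40.726 mGal

40.726


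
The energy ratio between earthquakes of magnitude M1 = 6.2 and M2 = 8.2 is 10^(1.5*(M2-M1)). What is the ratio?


M2 - M1 = 8.2 - 6.2 = 2.0
1.5 * 2.0 = 3.0
ratio = 10^3.0 = 1000.0

1000.0


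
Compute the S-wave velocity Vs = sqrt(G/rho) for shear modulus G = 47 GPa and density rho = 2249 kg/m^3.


Convert G to Pa: G = 47e9 Pa
Compute G/rho = 47e9 / 2249 = 20898176.9675
Vs = sqrt(20898176.9675) = 4571.45 m/s

4571.45


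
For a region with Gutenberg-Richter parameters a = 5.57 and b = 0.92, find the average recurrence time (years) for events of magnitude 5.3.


log10(N) = 5.57 - 0.92*5.3 = 0.694
N = 10^0.694 = 4.943107
T = 1/N = 1/4.943107 = 0.2023 years

0.2023


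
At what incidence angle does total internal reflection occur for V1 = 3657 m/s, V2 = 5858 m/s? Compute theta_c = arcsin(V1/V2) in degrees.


V1/V2 = 3657/5858 = 0.624274
theta_c = arcsin(0.624274) = 38.629 degrees

38.629


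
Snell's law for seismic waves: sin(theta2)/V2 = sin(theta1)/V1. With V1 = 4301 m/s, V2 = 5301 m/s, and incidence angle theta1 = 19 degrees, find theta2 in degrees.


sin(theta1) = sin(19 deg) = 0.325568
sin(theta2) = V2/V1 * sin(theta1) = 5301/4301 * 0.325568 = 0.401264
theta2 = arcsin(0.401264) = 23.6572 degrees

23.6572


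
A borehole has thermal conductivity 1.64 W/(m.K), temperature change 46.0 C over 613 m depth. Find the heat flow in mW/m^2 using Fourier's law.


q = k * dT / dz * 1000
= 1.64 * 46.0 / 613 * 1000
= 0.123067 * 1000
= 123.0669 mW/m^2

123.0669


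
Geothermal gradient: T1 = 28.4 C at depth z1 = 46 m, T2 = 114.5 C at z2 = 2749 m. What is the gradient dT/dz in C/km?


dT = 114.5 - 28.4 = 86.1 C
dz = 2749 - 46 = 2703 m
gradient = dT/dz * 1000 = 86.1/2703 * 1000 = 31.8535 C/km

31.8535


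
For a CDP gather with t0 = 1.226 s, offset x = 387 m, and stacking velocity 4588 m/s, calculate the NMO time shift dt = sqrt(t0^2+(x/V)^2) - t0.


x/Vnmo = 387/4588 = 0.08435
(x/Vnmo)^2 = 0.007115
t0^2 = 1.503076
sqrt(1.503076 + 0.007115) = 1.228898
dt = 1.228898 - 1.226 = 0.002898

0.002898


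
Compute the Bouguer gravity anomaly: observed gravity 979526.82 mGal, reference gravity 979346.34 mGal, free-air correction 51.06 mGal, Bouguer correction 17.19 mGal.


BA = g_obs - g_ref + FAC - BC
= 979526.82 - 979346.34 + 51.06 - 17.19
= 214.35 mGal

214.35


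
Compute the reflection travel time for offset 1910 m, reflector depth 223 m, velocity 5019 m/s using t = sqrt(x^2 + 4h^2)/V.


x^2 + 4h^2 = 1910^2 + 4*223^2 = 3648100 + 198916 = 3847016
sqrt(3847016) = 1961.3811
t = 1961.3811 / 5019 = 0.3908 s

0.3908


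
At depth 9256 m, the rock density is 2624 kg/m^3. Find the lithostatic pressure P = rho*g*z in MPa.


P = rho * g * z / 1e6
= 2624 * 9.81 * 9256 / 1e6
= 238262768.64 / 1e6
= 238.2628 MPa

238.2628


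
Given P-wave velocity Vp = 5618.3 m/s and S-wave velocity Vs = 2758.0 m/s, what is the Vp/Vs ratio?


Vp/Vs = 5618.3 / 2758.0
= 2.0371

2.0371


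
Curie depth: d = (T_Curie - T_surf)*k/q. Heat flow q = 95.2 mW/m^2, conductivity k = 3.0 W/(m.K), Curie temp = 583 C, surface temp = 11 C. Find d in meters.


T_Curie - T_surf = 583 - 11 = 572 C
Convert q to W/m^2: 95.2 mW/m^2 = 0.0952 W/m^2
d = 572 * 3.0 / 0.0952 = 18025.21 m

18025.21


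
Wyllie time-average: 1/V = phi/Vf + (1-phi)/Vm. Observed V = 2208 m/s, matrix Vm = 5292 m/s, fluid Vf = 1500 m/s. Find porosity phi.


1/V - 1/Vm = 1/2208 - 1/5292 = 0.00026393
1/Vf - 1/Vm = 1/1500 - 1/5292 = 0.0004777
phi = 0.00026393 / 0.0004777 = 0.5525

0.5525


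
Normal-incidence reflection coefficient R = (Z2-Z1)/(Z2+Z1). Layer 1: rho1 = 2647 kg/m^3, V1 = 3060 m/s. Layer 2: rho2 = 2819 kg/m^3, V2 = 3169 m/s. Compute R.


Z1 = 2647 * 3060 = 8099820
Z2 = 2819 * 3169 = 8933411
R = (8933411 - 8099820) / (8933411 + 8099820) = 833591 / 17033231 = 0.0489

0.0489


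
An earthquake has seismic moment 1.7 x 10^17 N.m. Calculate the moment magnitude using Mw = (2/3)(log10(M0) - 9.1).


log10(M0) = log10(1.7 x 10^17) = 17.2304
Mw = 2/3 * (17.2304 - 9.1)
= 2/3 * 8.1304
= 5.42

5.42


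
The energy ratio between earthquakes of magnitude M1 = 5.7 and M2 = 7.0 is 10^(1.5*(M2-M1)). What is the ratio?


M2 - M1 = 7.0 - 5.7 = 1.3
1.5 * 1.3 = 1.95
ratio = 10^1.95 = 89.13

89.13


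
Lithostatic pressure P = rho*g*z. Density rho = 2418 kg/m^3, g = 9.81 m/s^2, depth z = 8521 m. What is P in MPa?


P = rho * g * z / 1e6
= 2418 * 9.81 * 8521 / 1e6
= 202123062.18 / 1e6
= 202.1231 MPa

202.1231


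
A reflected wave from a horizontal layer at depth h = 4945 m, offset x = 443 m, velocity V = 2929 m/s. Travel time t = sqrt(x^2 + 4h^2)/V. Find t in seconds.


x^2 + 4h^2 = 443^2 + 4*4945^2 = 196249 + 97812100 = 98008349
sqrt(98008349) = 9899.9166
t = 9899.9166 / 2929 = 3.38 s

3.38


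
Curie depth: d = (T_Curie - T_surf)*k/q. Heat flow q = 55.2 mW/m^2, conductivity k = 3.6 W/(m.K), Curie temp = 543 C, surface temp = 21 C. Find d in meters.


T_Curie - T_surf = 543 - 21 = 522 C
Convert q to W/m^2: 55.2 mW/m^2 = 0.0552 W/m^2
d = 522 * 3.6 / 0.0552 = 34043.48 m

34043.48


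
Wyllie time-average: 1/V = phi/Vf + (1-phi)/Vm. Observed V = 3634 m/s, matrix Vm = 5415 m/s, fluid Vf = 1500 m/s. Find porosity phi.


1/V - 1/Vm = 1/3634 - 1/5415 = 9.051e-05
1/Vf - 1/Vm = 1/1500 - 1/5415 = 0.00048199
phi = 9.051e-05 / 0.00048199 = 0.1878

0.1878


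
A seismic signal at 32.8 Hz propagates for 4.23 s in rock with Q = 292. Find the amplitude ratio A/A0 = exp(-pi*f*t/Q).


pi*f*t/Q = pi*32.8*4.23/292 = 1.49273
A/A0 = exp(-1.49273) = 0.224758

0.224758


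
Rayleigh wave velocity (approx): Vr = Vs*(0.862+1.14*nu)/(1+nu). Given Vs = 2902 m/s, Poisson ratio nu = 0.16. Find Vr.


Numerator factor = 0.862 + 1.14*0.16 = 1.0444
Denominator = 1 + 0.16 = 1.16
Vr = 2902 * 1.0444 / 1.16 = 2612.8 m/s

2612.8


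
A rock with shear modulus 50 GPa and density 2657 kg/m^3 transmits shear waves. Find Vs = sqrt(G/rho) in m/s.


Convert G to Pa: G = 50e9 Pa
Compute G/rho = 50e9 / 2657 = 18818216.0331
Vs = sqrt(18818216.0331) = 4338.0 m/s

4338.0


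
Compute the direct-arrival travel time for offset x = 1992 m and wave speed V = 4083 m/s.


t = x / V
= 1992 / 4083
= 0.4879 s

0.4879


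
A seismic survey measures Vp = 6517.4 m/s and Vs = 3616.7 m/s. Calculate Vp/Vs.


Vp/Vs = 6517.4 / 3616.7
= 1.802

1.802


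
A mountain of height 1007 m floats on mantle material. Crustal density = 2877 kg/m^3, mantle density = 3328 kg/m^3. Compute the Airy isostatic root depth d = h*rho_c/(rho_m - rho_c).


rho_m - rho_c = 3328 - 2877 = 451
d = 1007 * 2877 / 451
= 2897139 / 451
= 6423.81 m

6423.81


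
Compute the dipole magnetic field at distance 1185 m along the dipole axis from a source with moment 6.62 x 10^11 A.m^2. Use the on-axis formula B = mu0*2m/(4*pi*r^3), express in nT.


m = 6.62 x 10^11 = 662000000000 A.m^2
2m = 1324000000000 A.m^2
r^3 = 1185^3 = 1664006625
B = (4pi*10^-7) * 1324000000000 / (4*pi * 1664006625) * 1e9
= 1663787.469341 / 20910523954.5 * 1e9
= 79566.9909 nT

79566.9909


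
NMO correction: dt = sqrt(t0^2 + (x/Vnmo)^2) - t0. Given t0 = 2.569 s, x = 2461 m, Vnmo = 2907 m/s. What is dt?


x/Vnmo = 2461/2907 = 0.846577
(x/Vnmo)^2 = 0.716693
t0^2 = 6.599761
sqrt(6.599761 + 0.716693) = 2.704894
dt = 2.704894 - 2.569 = 0.135894

0.135894


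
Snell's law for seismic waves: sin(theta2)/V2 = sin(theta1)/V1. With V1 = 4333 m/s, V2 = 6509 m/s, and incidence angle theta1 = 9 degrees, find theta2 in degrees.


sin(theta1) = sin(9 deg) = 0.156434
sin(theta2) = V2/V1 * sin(theta1) = 6509/4333 * 0.156434 = 0.234995
theta2 = arcsin(0.234995) = 13.5913 degrees

13.5913


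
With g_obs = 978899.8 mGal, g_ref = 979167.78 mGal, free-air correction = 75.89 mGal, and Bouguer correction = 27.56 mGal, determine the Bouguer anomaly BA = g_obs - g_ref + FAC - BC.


BA = g_obs - g_ref + FAC - BC
= 978899.8 - 979167.78 + 75.89 - 27.56
= -219.65 mGal

-219.65


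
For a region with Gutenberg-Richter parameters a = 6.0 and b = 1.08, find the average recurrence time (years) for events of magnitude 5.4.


log10(N) = 6.0 - 1.08*5.4 = 0.168
N = 10^0.168 = 1.472313
T = 1/N = 1/1.472313 = 0.6792 years

0.6792


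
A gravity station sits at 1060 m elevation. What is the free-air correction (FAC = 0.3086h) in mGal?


FAC = 0.3086 * h
= 0.3086 * 1060
= 327.116 mGal

327.116


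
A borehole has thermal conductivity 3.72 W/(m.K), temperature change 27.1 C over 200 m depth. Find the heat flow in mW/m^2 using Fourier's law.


q = k * dT / dz * 1000
= 3.72 * 27.1 / 200 * 1000
= 0.50406 * 1000
= 504.06 mW/m^2

504.06


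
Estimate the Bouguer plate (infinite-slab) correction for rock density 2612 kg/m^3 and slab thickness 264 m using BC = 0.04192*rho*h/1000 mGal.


BC = 0.04192 * rho * h / 1000
= 0.04192 * 2612 * 264 / 1000
= 28.9067 mGal

28.9067


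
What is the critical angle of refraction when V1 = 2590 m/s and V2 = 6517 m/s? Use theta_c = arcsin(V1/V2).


V1/V2 = 2590/6517 = 0.397422
theta_c = arcsin(0.397422) = 23.4171 degrees

23.4171


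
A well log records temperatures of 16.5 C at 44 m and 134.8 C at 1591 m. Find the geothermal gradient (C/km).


dT = 134.8 - 16.5 = 118.3 C
dz = 1591 - 44 = 1547 m
gradient = dT/dz * 1000 = 118.3/1547 * 1000 = 76.4706 C/km

76.4706


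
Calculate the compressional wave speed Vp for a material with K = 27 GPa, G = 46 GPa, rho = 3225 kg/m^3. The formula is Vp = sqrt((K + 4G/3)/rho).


First compute the effective modulus:
K + 4G/3 = 27e9 + 4*46e9/3 = 88333333333.33 Pa
Then divide by density:
88333333333.33 / 3225 = 27390180.8786 Pa/(kg/m^3)
Take the square root:
Vp = sqrt(27390180.8786) = 5233.56 m/s

5233.56


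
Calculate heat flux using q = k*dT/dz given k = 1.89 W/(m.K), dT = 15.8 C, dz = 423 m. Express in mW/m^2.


q = k * dT / dz * 1000
= 1.89 * 15.8 / 423 * 1000
= 0.070596 * 1000
= 70.5957 mW/m^2

70.5957


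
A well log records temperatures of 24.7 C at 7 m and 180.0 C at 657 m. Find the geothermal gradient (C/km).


dT = 180.0 - 24.7 = 155.3 C
dz = 657 - 7 = 650 m
gradient = dT/dz * 1000 = 155.3/650 * 1000 = 238.9231 C/km

238.9231


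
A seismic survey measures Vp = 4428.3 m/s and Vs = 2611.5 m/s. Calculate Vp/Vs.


Vp/Vs = 4428.3 / 2611.5
= 1.6957

1.6957


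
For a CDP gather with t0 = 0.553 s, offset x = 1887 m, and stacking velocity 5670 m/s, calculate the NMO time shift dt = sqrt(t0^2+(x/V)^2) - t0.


x/Vnmo = 1887/5670 = 0.332804
(x/Vnmo)^2 = 0.110759
t0^2 = 0.305809
sqrt(0.305809 + 0.110759) = 0.645421
dt = 0.645421 - 0.553 = 0.092421

0.092421


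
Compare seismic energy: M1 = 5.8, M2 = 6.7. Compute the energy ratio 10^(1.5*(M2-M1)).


M2 - M1 = 6.7 - 5.8 = 0.9
1.5 * 0.9 = 1.35
ratio = 10^1.35 = 22.39

22.39


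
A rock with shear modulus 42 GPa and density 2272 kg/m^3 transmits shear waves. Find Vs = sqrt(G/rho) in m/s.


Convert G to Pa: G = 42e9 Pa
Compute G/rho = 42e9 / 2272 = 18485915.493
Vs = sqrt(18485915.493) = 4299.53 m/s

4299.53


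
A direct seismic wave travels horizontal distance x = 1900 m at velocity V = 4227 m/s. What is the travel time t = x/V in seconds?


t = x / V
= 1900 / 4227
= 0.4495 s

0.4495


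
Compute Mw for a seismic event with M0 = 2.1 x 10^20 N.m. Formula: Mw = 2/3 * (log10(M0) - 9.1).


log10(M0) = log10(2.1 x 10^20) = 20.3222
Mw = 2/3 * (20.3222 - 9.1)
= 2/3 * 11.2222
= 7.48

7.48


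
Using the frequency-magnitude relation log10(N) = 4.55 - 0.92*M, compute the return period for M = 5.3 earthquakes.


log10(N) = 4.55 - 0.92*5.3 = -0.326
N = 10^-0.326 = 0.472063
T = 1/N = 1/0.472063 = 2.1184 years

2.1184


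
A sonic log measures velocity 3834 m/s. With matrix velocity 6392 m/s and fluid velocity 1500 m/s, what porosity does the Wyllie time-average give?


1/V - 1/Vm = 1/3834 - 1/6392 = 0.00010438
1/Vf - 1/Vm = 1/1500 - 1/6392 = 0.00051022
phi = 0.00010438 / 0.00051022 = 0.2046

0.2046


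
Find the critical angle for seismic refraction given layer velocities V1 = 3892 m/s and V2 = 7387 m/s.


V1/V2 = 3892/7387 = 0.526872
theta_c = arcsin(0.526872) = 31.7943 degrees

31.7943


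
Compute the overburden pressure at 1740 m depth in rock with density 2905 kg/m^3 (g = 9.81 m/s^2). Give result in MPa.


P = rho * g * z / 1e6
= 2905 * 9.81 * 1740 / 1e6
= 49586607.0 / 1e6
= 49.5866 MPa

49.5866


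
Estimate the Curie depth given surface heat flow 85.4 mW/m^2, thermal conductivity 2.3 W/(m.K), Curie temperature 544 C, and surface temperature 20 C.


T_Curie - T_surf = 544 - 20 = 524 C
Convert q to W/m^2: 85.4 mW/m^2 = 0.0854 W/m^2
d = 524 * 2.3 / 0.0854 = 14112.41 m

14112.41


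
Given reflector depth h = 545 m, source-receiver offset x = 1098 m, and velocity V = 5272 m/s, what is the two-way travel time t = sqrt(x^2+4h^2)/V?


x^2 + 4h^2 = 1098^2 + 4*545^2 = 1205604 + 1188100 = 2393704
sqrt(2393704) = 1547.16
t = 1547.16 / 5272 = 0.2935 s

0.2935


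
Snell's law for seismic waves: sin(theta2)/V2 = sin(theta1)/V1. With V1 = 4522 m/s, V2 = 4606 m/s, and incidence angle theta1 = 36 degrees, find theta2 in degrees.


sin(theta1) = sin(36 deg) = 0.587785
sin(theta2) = V2/V1 * sin(theta1) = 4606/4522 * 0.587785 = 0.598704
theta2 = arcsin(0.598704) = 36.7771 degrees

36.7771


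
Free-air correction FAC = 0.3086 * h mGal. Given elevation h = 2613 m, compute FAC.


FAC = 0.3086 * h
= 0.3086 * 2613
= 806.3718 mGal

806.3718


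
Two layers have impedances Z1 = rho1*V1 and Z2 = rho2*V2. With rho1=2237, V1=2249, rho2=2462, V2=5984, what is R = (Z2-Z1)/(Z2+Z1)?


Z1 = 2237 * 2249 = 5031013
Z2 = 2462 * 5984 = 14732608
R = (14732608 - 5031013) / (14732608 + 5031013) = 9701595 / 19763621 = 0.4909

0.4909


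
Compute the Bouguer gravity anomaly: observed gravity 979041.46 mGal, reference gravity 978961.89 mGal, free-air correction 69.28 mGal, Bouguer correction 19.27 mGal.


BA = g_obs - g_ref + FAC - BC
= 979041.46 - 978961.89 + 69.28 - 19.27
= 129.58 mGal

129.58


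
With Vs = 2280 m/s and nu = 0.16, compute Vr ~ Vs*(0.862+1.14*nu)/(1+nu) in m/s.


Numerator factor = 0.862 + 1.14*0.16 = 1.0444
Denominator = 1 + 0.16 = 1.16
Vr = 2280 * 1.0444 / 1.16 = 2052.79 m/s

2052.79


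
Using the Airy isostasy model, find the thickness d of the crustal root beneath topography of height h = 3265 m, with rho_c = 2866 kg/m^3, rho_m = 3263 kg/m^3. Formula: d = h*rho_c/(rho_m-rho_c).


rho_m - rho_c = 3263 - 2866 = 397
d = 3265 * 2866 / 397
= 9357490 / 397
= 23570.5 m

23570.5


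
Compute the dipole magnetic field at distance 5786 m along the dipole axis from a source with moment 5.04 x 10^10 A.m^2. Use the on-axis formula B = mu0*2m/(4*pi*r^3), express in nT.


m = 5.04 x 10^10 = 50400000000 A.m^2
2m = 100800000000 A.m^2
r^3 = 5786^3 = 193702527656
B = (4pi*10^-7) * 100800000000 / (4*pi * 193702527656) * 1e9
= 126669.015793 / 2434137751463.45 * 1e9
= 52.0386 nT

52.0386


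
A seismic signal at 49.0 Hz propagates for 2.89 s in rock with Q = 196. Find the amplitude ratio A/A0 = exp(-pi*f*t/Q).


pi*f*t/Q = pi*49.0*2.89/196 = 2.269801
A/A0 = exp(-2.269801) = 0.103333

0.103333


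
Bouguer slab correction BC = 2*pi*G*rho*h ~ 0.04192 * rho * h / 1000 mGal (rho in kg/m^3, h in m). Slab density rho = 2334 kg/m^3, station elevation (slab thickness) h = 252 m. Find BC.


BC = 0.04192 * rho * h / 1000
= 0.04192 * 2334 * 252 / 1000
= 24.656 mGal

24.656


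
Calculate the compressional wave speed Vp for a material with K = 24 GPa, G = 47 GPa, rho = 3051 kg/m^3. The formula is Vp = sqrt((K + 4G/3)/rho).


First compute the effective modulus:
K + 4G/3 = 24e9 + 4*47e9/3 = 86666666666.67 Pa
Then divide by density:
86666666666.67 / 3051 = 28405987.1081 Pa/(kg/m^3)
Take the square root:
Vp = sqrt(28405987.1081) = 5329.73 m/s

5329.73


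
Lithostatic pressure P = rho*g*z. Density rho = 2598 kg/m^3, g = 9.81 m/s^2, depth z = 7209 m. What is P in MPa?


P = rho * g * z / 1e6
= 2598 * 9.81 * 7209 / 1e6
= 183731313.42 / 1e6
= 183.7313 MPa

183.7313


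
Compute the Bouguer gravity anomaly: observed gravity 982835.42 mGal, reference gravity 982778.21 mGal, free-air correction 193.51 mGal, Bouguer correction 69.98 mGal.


BA = g_obs - g_ref + FAC - BC
= 982835.42 - 982778.21 + 193.51 - 69.98
= 180.74 mGal

180.74


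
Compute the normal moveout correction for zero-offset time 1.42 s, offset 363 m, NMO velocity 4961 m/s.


x/Vnmo = 363/4961 = 0.073171
(x/Vnmo)^2 = 0.005354
t0^2 = 2.0164
sqrt(2.0164 + 0.005354) = 1.421884
dt = 1.421884 - 1.42 = 0.001884

0.001884


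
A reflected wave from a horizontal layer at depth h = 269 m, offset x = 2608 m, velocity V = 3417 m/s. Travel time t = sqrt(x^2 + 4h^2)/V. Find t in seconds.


x^2 + 4h^2 = 2608^2 + 4*269^2 = 6801664 + 289444 = 7091108
sqrt(7091108) = 2662.9134
t = 2662.9134 / 3417 = 0.7793 s

0.7793


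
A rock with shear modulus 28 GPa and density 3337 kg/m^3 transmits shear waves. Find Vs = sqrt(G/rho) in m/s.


Convert G to Pa: G = 28e9 Pa
Compute G/rho = 28e9 / 3337 = 8390770.1528
Vs = sqrt(8390770.1528) = 2896.68 m/s

2896.68


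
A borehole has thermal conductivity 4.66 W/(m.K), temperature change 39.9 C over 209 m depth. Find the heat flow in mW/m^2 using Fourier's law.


q = k * dT / dz * 1000
= 4.66 * 39.9 / 209 * 1000
= 0.889636 * 1000
= 889.6364 mW/m^2

889.6364


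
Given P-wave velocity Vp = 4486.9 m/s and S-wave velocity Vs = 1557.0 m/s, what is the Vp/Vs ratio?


Vp/Vs = 4486.9 / 1557.0
= 2.8818

2.8818


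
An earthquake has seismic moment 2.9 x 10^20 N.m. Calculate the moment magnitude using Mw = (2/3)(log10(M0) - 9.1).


log10(M0) = log10(2.9 x 10^20) = 20.4624
Mw = 2/3 * (20.4624 - 9.1)
= 2/3 * 11.3624
= 7.57

7.57


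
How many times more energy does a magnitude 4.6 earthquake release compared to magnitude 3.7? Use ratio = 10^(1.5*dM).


M2 - M1 = 4.6 - 3.7 = 0.9
1.5 * 0.9 = 1.35
ratio = 10^1.35 = 22.39

22.39


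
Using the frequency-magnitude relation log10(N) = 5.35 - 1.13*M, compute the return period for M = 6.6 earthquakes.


log10(N) = 5.35 - 1.13*6.6 = -2.108
N = 10^-2.108 = 0.007798
T = 1/N = 1/0.007798 = 128.2331 years

128.2331


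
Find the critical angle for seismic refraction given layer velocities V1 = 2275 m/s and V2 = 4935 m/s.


V1/V2 = 2275/4935 = 0.460993
theta_c = arcsin(0.460993) = 27.4512 degrees

27.4512


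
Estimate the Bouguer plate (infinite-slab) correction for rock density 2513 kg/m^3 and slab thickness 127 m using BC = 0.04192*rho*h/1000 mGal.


BC = 0.04192 * rho * h / 1000
= 0.04192 * 2513 * 127 / 1000
= 13.3788 mGal

13.3788


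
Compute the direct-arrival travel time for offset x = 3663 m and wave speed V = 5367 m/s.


t = x / V
= 3663 / 5367
= 0.6825 s

0.6825


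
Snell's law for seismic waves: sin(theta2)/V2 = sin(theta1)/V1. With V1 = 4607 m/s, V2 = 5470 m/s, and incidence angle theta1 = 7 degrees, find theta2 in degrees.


sin(theta1) = sin(7 deg) = 0.121869
sin(theta2) = V2/V1 * sin(theta1) = 5470/4607 * 0.121869 = 0.144698
theta2 = arcsin(0.144698) = 8.3198 degrees

8.3198


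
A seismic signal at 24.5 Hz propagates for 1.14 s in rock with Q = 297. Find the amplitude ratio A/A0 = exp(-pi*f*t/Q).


pi*f*t/Q = pi*24.5*1.14/297 = 0.295437
A/A0 = exp(-0.295437) = 0.744207

0.744207


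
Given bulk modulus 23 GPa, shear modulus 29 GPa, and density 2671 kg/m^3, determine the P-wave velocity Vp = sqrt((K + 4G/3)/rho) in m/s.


First compute the effective modulus:
K + 4G/3 = 23e9 + 4*29e9/3 = 61666666666.67 Pa
Then divide by density:
61666666666.67 / 2671 = 23087482.8404 Pa/(kg/m^3)
Take the square root:
Vp = sqrt(23087482.8404) = 4804.94 m/s

4804.94


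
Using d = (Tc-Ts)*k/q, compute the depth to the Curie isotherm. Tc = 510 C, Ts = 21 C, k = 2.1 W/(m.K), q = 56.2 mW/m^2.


T_Curie - T_surf = 510 - 21 = 489 C
Convert q to W/m^2: 56.2 mW/m^2 = 0.0562 W/m^2
d = 489 * 2.1 / 0.0562 = 18272.24 m

18272.24


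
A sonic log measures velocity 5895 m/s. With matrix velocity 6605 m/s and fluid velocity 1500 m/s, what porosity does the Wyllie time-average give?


1/V - 1/Vm = 1/5895 - 1/6605 = 1.823e-05
1/Vf - 1/Vm = 1/1500 - 1/6605 = 0.00051527
phi = 1.823e-05 / 0.00051527 = 0.0354

0.0354


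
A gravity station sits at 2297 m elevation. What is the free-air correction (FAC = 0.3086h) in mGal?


FAC = 0.3086 * h
= 0.3086 * 2297
= 708.8542 mGal

708.8542


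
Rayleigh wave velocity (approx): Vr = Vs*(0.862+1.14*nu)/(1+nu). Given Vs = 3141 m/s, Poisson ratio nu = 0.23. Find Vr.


Numerator factor = 0.862 + 1.14*0.23 = 1.1242
Denominator = 1 + 0.23 = 1.23
Vr = 3141 * 1.1242 / 1.23 = 2870.82 m/s

2870.82


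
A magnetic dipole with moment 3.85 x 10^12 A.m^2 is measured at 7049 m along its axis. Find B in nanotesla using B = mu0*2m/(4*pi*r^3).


m = 3.85 x 10^12 = 3850000000000 A.m^2
2m = 7700000000000 A.m^2
r^3 = 7049^3 = 350253538649
B = (4pi*10^-7) * 7700000000000 / (4*pi * 350253538649) * 1e9
= 9676105.373057 / 4401415775654.11 * 1e9
= 2198.4075 nT

2198.4075


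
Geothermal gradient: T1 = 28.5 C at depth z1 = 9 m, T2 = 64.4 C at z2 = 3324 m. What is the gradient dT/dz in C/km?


dT = 64.4 - 28.5 = 35.9 C
dz = 3324 - 9 = 3315 m
gradient = dT/dz * 1000 = 35.9/3315 * 1000 = 10.8296 C/km

10.8296


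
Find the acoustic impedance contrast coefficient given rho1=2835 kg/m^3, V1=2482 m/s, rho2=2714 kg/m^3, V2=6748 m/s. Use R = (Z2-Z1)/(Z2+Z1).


Z1 = 2835 * 2482 = 7036470
Z2 = 2714 * 6748 = 18314072
R = (18314072 - 7036470) / (18314072 + 7036470) = 11277602 / 25350542 = 0.4449

0.4449


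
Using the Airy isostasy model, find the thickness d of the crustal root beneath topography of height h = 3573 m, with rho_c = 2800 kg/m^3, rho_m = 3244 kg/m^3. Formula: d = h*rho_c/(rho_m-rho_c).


rho_m - rho_c = 3244 - 2800 = 444
d = 3573 * 2800 / 444
= 10004400 / 444
= 22532.43 m

22532.43


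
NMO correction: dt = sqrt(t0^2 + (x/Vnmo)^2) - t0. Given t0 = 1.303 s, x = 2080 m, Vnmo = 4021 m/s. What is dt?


x/Vnmo = 2080/4021 = 0.517284
(x/Vnmo)^2 = 0.267583
t0^2 = 1.697809
sqrt(1.697809 + 0.267583) = 1.401924
dt = 1.401924 - 1.303 = 0.098924

0.098924


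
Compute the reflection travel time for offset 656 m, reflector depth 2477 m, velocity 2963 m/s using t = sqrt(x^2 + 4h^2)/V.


x^2 + 4h^2 = 656^2 + 4*2477^2 = 430336 + 24542116 = 24972452
sqrt(24972452) = 4997.2444
t = 4997.2444 / 2963 = 1.6865 s

1.6865


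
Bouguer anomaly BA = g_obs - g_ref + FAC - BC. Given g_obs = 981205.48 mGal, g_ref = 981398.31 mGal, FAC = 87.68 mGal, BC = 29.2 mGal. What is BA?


BA = g_obs - g_ref + FAC - BC
= 981205.48 - 981398.31 + 87.68 - 29.2
= -134.35 mGal

-134.35


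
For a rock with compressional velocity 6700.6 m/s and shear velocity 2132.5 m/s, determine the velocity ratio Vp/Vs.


Vp/Vs = 6700.6 / 2132.5
= 3.1421

3.1421


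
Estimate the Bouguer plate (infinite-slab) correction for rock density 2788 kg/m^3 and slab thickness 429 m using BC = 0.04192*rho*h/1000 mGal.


BC = 0.04192 * rho * h / 1000
= 0.04192 * 2788 * 429 / 1000
= 50.1385 mGal

50.1385


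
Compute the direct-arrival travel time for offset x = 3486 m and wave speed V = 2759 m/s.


t = x / V
= 3486 / 2759
= 1.2635 s

1.2635


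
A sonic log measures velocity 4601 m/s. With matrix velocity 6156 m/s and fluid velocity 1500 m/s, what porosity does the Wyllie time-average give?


1/V - 1/Vm = 1/4601 - 1/6156 = 5.49e-05
1/Vf - 1/Vm = 1/1500 - 1/6156 = 0.00050422
phi = 5.49e-05 / 0.00050422 = 0.1089

0.1089


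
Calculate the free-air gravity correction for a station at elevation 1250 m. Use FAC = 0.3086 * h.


FAC = 0.3086 * h
= 0.3086 * 1250
= 385.75 mGal

385.75


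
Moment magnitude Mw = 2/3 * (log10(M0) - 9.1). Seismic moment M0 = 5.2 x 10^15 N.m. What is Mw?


log10(M0) = log10(5.2 x 10^15) = 15.716
Mw = 2/3 * (15.716 - 9.1)
= 2/3 * 6.616
= 4.41

4.41


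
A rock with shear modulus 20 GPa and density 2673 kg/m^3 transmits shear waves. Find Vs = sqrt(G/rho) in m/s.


Convert G to Pa: G = 20e9 Pa
Compute G/rho = 20e9 / 2673 = 7482229.7045
Vs = sqrt(7482229.7045) = 2735.37 m/s

2735.37


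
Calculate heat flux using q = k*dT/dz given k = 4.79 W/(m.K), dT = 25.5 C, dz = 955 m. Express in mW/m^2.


q = k * dT / dz * 1000
= 4.79 * 25.5 / 955 * 1000
= 0.127901 * 1000
= 127.9005 mW/m^2

127.9005


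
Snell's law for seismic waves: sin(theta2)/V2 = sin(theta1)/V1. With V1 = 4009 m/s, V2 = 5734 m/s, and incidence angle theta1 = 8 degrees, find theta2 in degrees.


sin(theta1) = sin(8 deg) = 0.139173
sin(theta2) = V2/V1 * sin(theta1) = 5734/4009 * 0.139173 = 0.199057
theta2 = arcsin(0.199057) = 11.4818 degrees

11.4818


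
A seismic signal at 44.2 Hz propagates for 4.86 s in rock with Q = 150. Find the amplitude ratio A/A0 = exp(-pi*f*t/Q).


pi*f*t/Q = pi*44.2*4.86/150 = 4.499012
A/A0 = exp(-4.499012) = 0.01112

0.01112


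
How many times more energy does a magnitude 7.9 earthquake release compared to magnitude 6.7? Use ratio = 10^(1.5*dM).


M2 - M1 = 7.9 - 6.7 = 1.2
1.5 * 1.2 = 1.8
ratio = 10^1.8 = 63.1

63.1


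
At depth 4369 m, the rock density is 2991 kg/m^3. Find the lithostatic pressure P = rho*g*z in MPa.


P = rho * g * z / 1e6
= 2991 * 9.81 * 4369 / 1e6
= 128193930.99 / 1e6
= 128.1939 MPa

128.1939


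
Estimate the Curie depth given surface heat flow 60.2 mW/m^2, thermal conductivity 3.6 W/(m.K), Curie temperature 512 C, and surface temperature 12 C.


T_Curie - T_surf = 512 - 12 = 500 C
Convert q to W/m^2: 60.2 mW/m^2 = 0.0602 W/m^2
d = 500 * 3.6 / 0.0602 = 29900.33 m

29900.33


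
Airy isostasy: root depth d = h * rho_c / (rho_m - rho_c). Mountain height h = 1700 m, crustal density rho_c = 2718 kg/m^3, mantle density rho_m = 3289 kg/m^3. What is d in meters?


rho_m - rho_c = 3289 - 2718 = 571
d = 1700 * 2718 / 571
= 4620600 / 571
= 8092.12 m

8092.12


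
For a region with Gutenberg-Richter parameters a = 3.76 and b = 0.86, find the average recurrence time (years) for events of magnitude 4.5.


log10(N) = 3.76 - 0.86*4.5 = -0.11
N = 10^-0.11 = 0.776247
T = 1/N = 1/0.776247 = 1.2882 years

1.2882


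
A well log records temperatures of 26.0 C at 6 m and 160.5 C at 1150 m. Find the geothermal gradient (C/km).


dT = 160.5 - 26.0 = 134.5 C
dz = 1150 - 6 = 1144 m
gradient = dT/dz * 1000 = 134.5/1144 * 1000 = 117.5699 C/km

117.5699


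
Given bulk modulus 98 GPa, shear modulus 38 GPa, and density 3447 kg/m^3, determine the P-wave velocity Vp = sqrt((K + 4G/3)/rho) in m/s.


First compute the effective modulus:
K + 4G/3 = 98e9 + 4*38e9/3 = 148666666666.67 Pa
Then divide by density:
148666666666.67 / 3447 = 43129291.1711 Pa/(kg/m^3)
Take the square root:
Vp = sqrt(43129291.1711) = 6567.29 m/s

6567.29


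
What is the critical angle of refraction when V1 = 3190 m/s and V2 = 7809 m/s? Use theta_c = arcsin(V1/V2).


V1/V2 = 3190/7809 = 0.408503
theta_c = arcsin(0.408503) = 24.1108 degrees

24.1108


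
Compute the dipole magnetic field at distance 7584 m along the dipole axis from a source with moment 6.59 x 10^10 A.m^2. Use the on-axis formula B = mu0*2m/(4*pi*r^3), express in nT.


m = 6.59 x 10^10 = 65900000000 A.m^2
2m = 131800000000 A.m^2
r^3 = 7584^3 = 436209352704
B = (4pi*10^-7) * 131800000000 / (4*pi * 436209352704) * 1e9
= 165624.764697 / 5481568391528.18 * 1e9
= 30.2148 nT

30.2148


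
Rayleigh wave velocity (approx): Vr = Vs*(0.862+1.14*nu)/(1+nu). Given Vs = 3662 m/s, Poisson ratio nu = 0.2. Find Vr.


Numerator factor = 0.862 + 1.14*0.2 = 1.09
Denominator = 1 + 0.2 = 1.2
Vr = 3662 * 1.09 / 1.2 = 3326.32 m/s

3326.32


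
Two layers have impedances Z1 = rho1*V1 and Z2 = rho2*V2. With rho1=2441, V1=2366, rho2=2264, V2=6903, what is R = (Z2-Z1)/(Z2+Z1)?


Z1 = 2441 * 2366 = 5775406
Z2 = 2264 * 6903 = 15628392
R = (15628392 - 5775406) / (15628392 + 5775406) = 9852986 / 21403798 = 0.4603

0.4603


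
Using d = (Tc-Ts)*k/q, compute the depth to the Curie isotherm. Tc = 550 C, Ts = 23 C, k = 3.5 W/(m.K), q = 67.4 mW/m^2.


T_Curie - T_surf = 550 - 23 = 527 C
Convert q to W/m^2: 67.4 mW/m^2 = 0.0674 W/m^2
d = 527 * 3.5 / 0.0674 = 27366.47 m

27366.47


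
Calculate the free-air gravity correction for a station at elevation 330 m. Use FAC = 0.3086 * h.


FAC = 0.3086 * h
= 0.3086 * 330
= 101.838 mGal

101.838


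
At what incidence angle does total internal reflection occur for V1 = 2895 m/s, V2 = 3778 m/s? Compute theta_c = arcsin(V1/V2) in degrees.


V1/V2 = 2895/3778 = 0.766278
theta_c = arcsin(0.766278) = 50.0209 degrees

50.0209


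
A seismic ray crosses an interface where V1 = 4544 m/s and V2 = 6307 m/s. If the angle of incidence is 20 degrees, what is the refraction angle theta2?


sin(theta1) = sin(20 deg) = 0.34202
sin(theta2) = V2/V1 * sin(theta1) = 6307/4544 * 0.34202 = 0.474719
theta2 = arcsin(0.474719) = 28.341 degrees

28.341


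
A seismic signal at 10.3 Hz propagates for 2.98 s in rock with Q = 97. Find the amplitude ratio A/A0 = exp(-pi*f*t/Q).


pi*f*t/Q = pi*10.3*2.98/97 = 0.994104
A/A0 = exp(-0.994104) = 0.370055

0.370055


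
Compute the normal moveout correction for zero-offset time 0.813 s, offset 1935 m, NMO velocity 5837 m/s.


x/Vnmo = 1935/5837 = 0.331506
(x/Vnmo)^2 = 0.109896
t0^2 = 0.660969
sqrt(0.660969 + 0.109896) = 0.877989
dt = 0.877989 - 0.813 = 0.064989

0.064989


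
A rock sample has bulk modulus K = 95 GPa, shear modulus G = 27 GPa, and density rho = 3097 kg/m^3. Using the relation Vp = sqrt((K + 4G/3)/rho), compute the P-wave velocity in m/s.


First compute the effective modulus:
K + 4G/3 = 95e9 + 4*27e9/3 = 131000000000.0 Pa
Then divide by density:
131000000000.0 / 3097 = 42298999.0313 Pa/(kg/m^3)
Take the square root:
Vp = sqrt(42298999.0313) = 6503.77 m/s

6503.77


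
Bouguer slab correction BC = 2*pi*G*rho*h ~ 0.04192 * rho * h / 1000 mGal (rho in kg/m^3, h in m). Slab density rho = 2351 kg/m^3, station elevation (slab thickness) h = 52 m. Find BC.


BC = 0.04192 * rho * h / 1000
= 0.04192 * 2351 * 52 / 1000
= 5.1248 mGal

5.1248


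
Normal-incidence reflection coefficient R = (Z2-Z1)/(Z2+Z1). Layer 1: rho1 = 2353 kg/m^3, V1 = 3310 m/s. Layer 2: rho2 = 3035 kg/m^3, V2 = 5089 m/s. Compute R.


Z1 = 2353 * 3310 = 7788430
Z2 = 3035 * 5089 = 15445115
R = (15445115 - 7788430) / (15445115 + 7788430) = 7656685 / 23233545 = 0.3296

0.3296


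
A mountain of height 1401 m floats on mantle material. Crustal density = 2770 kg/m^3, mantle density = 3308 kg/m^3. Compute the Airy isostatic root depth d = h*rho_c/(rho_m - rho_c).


rho_m - rho_c = 3308 - 2770 = 538
d = 1401 * 2770 / 538
= 3880770 / 538
= 7213.33 m

7213.33


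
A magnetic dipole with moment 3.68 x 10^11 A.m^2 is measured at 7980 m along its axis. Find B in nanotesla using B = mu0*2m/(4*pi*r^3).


m = 3.68 x 10^11 = 368000000000 A.m^2
2m = 736000000000 A.m^2
r^3 = 7980^3 = 508169592000
B = (4pi*10^-7) * 736000000000 / (4*pi * 508169592000) * 1e9
= 924884.877217 / 6385847428019.69 * 1e9
= 144.8335 nT

144.8335


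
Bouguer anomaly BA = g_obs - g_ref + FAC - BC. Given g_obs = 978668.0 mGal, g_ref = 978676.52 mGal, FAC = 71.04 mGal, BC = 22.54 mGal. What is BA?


BA = g_obs - g_ref + FAC - BC
= 978668.0 - 978676.52 + 71.04 - 22.54
= 39.98 mGal

39.98


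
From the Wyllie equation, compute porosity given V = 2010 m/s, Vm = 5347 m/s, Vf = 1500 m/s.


1/V - 1/Vm = 1/2010 - 1/5347 = 0.00031049
1/Vf - 1/Vm = 1/1500 - 1/5347 = 0.00047965
phi = 0.00031049 / 0.00047965 = 0.6473

0.6473


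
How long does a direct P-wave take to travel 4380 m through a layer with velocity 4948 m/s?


t = x / V
= 4380 / 4948
= 0.8852 s

0.8852


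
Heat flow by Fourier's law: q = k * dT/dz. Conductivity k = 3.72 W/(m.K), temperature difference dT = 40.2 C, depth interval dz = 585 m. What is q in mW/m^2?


q = k * dT / dz * 1000
= 3.72 * 40.2 / 585 * 1000
= 0.255631 * 1000
= 255.6308 mW/m^2

255.6308
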